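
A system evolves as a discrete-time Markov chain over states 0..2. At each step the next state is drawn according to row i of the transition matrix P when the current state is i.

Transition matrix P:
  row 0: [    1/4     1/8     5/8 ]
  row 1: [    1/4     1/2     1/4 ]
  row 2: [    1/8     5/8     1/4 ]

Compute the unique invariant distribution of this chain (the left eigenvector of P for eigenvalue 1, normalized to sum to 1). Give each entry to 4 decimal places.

π = [0.2090, 0.4627, 0.3284]

Balance equations π_j = Σ_i π_i·P[i][j]:
  π_0 = 1/4·π_0 + 1/4·π_1 + 1/8·π_2
  π_1 = 1/8·π_0 + 1/2·π_1 + 5/8·π_2
  normalize: π_0 + π_1 + π_2 = 1
Solving the linear system gives exactly π = [14/67, 31/67, 22/67].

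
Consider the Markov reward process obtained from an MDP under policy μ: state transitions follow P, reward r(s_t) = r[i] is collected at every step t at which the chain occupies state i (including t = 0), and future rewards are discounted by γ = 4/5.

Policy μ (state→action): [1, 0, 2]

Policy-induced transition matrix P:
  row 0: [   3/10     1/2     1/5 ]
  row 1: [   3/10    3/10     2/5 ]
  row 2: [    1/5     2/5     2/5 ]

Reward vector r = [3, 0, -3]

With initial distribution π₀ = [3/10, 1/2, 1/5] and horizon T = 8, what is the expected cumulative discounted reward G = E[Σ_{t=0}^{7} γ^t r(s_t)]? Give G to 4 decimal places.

t=0: π = [0.3000, 0.5000, 0.2000], E[r] = 0.3000, γ^t·E[r] = 0.300000, running G = 0.300000
t=1: π = [0.2800, 0.3800, 0.3400], E[r] = -0.1800, γ^t·E[r] = -0.144000, running G = 0.156000
t=2: π = [0.2660, 0.3900, 0.3440], E[r] = -0.2340, γ^t·E[r] = -0.149760, running G = 0.006240
t=3: π = [0.2656, 0.3876, 0.3468], E[r] = -0.2436, γ^t·E[r] = -0.124723, running G = -0.118483
t=4: π = [0.2653, 0.3878, 0.3469], E[r] = -0.2447, γ^t·E[r] = -0.100221, running G = -0.218704
t=5: π = [0.2653, 0.3878, 0.3469], E[r] = -0.2449, γ^t·E[r] = -0.080240, running G = -0.298944
t=6: π = [0.2653, 0.3878, 0.3469], E[r] = -0.2449, γ^t·E[r] = -0.064197, running G = -0.363141
t=7: π = [0.2653, 0.3878, 0.3469], E[r] = -0.2449, γ^t·E[r] = -0.051359, running G = -0.414500

G = -0.4145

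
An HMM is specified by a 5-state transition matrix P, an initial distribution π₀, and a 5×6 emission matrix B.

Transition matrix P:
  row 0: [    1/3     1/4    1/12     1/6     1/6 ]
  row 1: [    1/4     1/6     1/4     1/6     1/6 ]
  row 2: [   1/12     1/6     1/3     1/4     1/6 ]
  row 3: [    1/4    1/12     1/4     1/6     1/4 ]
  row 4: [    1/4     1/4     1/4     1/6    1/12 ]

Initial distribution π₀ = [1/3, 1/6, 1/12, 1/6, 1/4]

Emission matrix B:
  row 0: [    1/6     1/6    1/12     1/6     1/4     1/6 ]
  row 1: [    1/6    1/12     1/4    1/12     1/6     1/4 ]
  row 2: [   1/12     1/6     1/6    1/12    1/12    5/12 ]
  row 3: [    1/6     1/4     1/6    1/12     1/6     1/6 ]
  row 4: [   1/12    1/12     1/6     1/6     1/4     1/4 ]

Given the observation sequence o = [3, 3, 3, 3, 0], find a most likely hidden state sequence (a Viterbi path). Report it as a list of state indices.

t=0: δ = [5.556e-02, 1.389e-02, 6.944e-03, 1.389e-02, 4.167e-02]  (obs o_0=3)
t=1: δ = [3.086e-03, 1.157e-03, 8.681e-04, 7.716e-04, 1.543e-03]  ψ = [0, 0, 4, 0, 0]  (obs o_1=3)
t=2: δ = [1.715e-04, 6.430e-05, 3.215e-05, 4.287e-05, 8.573e-05]  ψ = [0, 0, 4, 0, 0]  (obs o_2=3)
t=3: δ = [9.526e-06, 3.572e-06, 1.786e-06, 2.381e-06, 4.763e-06]  ψ = [0, 0, 4, 0, 0]  (obs o_3=3)
t=4: δ = [5.292e-07, 3.969e-07, 9.923e-08, 2.646e-07, 1.323e-07]  ψ = [0, 0, 4, 0, 0]  (obs o_4=0)
backtrack: best end state = 0; path = [0, 0, 0, 0, 0]

path = [0, 0, 0, 0, 0]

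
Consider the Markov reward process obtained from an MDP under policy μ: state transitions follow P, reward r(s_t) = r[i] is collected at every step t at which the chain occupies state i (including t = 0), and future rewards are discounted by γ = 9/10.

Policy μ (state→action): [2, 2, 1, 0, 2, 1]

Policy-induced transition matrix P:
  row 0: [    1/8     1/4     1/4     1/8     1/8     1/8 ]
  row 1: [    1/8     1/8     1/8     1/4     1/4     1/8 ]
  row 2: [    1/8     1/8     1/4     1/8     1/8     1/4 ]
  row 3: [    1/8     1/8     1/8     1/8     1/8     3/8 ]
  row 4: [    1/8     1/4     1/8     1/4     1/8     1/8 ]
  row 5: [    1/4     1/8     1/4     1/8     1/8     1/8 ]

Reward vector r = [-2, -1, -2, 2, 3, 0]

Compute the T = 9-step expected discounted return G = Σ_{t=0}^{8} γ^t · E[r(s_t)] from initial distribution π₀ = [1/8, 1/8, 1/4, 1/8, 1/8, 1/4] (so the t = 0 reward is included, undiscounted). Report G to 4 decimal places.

t=0: π = [0.1250, 0.1250, 0.2500, 0.1250, 0.1250, 0.2500], E[r] = -0.2500, γ^t·E[r] = -0.250000, running G = -0.250000
t=1: π = [0.1563, 0.1563, 0.2031, 0.1563, 0.1406, 0.1875], E[r] = -0.1406, γ^t·E[r] = -0.126563, running G = -0.376563
t=2: π = [0.1484, 0.1621, 0.1934, 0.1621, 0.1445, 0.1895], E[r] = -0.0879, γ^t·E[r] = -0.071191, running G = -0.447754
t=3: π = [0.1487, 0.1616, 0.1914, 0.1633, 0.1453, 0.1897], E[r] = -0.0793, γ^t·E[r] = -0.057843, running G = -0.505597
t=4: π = [0.1487, 0.1617, 0.1912, 0.1634, 0.1452, 0.1898], E[r] = -0.0793, γ^t·E[r] = -0.052019, running G = -0.557616
t=5: π = [0.1487, 0.1617, 0.1912, 0.1634, 0.1452, 0.1897], E[r] = -0.0792, γ^t·E[r] = -0.046774, running G = -0.604390
t=6: π = [0.1487, 0.1617, 0.1912, 0.1634, 0.1452, 0.1897], E[r] = -0.0792, γ^t·E[r] = -0.042093, running G = -0.646482
t=7: π = [0.1487, 0.1617, 0.1912, 0.1634, 0.1452, 0.1897], E[r] = -0.0792, γ^t·E[r] = -0.037882, running G = -0.684365
t=8: π = [0.1487, 0.1617, 0.1912, 0.1634, 0.1452, 0.1897], E[r] = -0.0792, γ^t·E[r] = -0.034094, running G = -0.718459

G = -0.7185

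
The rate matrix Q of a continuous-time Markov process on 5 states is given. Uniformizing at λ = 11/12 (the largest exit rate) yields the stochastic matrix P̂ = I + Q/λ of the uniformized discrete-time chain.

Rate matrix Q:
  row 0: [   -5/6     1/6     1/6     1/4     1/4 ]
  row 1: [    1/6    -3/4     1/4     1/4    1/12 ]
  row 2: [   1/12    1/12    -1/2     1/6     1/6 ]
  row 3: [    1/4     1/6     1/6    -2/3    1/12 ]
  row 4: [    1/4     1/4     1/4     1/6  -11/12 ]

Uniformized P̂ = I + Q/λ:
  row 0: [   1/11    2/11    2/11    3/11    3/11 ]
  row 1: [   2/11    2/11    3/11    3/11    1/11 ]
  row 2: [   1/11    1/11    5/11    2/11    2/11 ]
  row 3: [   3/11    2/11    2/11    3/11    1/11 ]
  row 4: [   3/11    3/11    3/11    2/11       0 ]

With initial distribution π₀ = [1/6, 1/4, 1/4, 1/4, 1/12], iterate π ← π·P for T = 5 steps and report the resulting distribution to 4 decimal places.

π = [0.1735, 0.1680, 0.2880, 0.2342, 0.1363]

t=0: π = [0.1667, 0.2500, 0.2500, 0.2500, 0.0833]
t=1: π = [0.1742, 0.1667, 0.2803, 0.2424, 0.1364]
t=2: π = [0.1749, 0.1687, 0.2858, 0.2348, 0.1357]
t=3: π = [0.1736, 0.1682, 0.2874, 0.2344, 0.1364]
t=4: π = [0.1736, 0.1681, 0.2879, 0.2342, 0.1362]
t=5: π = [0.1735, 0.1680, 0.2880, 0.2342, 0.1363]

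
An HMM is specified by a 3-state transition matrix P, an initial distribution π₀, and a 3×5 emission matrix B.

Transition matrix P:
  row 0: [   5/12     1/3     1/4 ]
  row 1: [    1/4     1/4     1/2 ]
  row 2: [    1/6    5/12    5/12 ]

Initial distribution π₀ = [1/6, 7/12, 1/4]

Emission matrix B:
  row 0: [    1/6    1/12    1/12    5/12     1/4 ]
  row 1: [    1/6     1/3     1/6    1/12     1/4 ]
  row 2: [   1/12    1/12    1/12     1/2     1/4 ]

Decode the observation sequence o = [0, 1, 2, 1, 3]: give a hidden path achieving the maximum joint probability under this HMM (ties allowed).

path = [1, 1, 2, 1, 2]

t=0: δ = [2.778e-02, 9.722e-02, 2.083e-02]  (obs o_0=0)
t=1: δ = [2.025e-03, 8.102e-03, 4.051e-03]  ψ = [1, 1, 1]  (obs o_1=1)
t=2: δ = [1.688e-04, 3.376e-04, 3.376e-04]  ψ = [1, 1, 1]  (obs o_2=2)
t=3: δ = [7.033e-06, 4.689e-05, 1.407e-05]  ψ = [1, 2, 1]  (obs o_3=1)
t=4: δ = [4.884e-06, 9.768e-07, 1.172e-05]  ψ = [1, 1, 1]  (obs o_4=3)
backtrack: best end state = 2; path = [1, 1, 2, 1, 2]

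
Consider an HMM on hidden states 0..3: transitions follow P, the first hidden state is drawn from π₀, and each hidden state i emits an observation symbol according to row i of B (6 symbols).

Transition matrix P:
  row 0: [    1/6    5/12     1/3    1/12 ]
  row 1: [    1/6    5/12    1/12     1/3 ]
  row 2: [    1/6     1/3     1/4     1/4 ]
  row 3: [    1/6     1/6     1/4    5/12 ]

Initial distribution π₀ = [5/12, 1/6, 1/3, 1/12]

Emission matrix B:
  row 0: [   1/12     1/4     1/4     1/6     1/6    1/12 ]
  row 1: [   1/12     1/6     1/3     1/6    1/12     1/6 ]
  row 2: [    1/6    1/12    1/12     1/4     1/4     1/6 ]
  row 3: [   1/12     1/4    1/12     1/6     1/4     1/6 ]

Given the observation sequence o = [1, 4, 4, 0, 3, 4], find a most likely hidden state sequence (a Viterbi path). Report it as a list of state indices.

t=0: δ = [1.042e-01, 2.778e-02, 2.778e-02, 2.083e-02]  (obs o_0=1)
t=1: δ = [2.894e-03, 3.617e-03, 8.681e-03, 2.315e-03]  ψ = [0, 0, 0, 1]  (obs o_1=4)
t=2: δ = [2.411e-04, 2.411e-04, 5.425e-04, 5.425e-04]  ψ = [2, 2, 2, 2]  (obs o_2=4)
t=3: δ = [7.535e-06, 1.507e-05, 2.261e-05, 1.884e-05]  ψ = [2, 2, 2, 3]  (obs o_3=0)
t=4: δ = [6.279e-07, 1.256e-06, 1.413e-06, 1.308e-06]  ψ = [2, 2, 2, 3]  (obs o_4=3)
t=5: δ = [3.925e-08, 4.361e-08, 8.830e-08, 1.363e-07]  ψ = [2, 1, 2, 3]  (obs o_5=4)
backtrack: best end state = 3; path = [0, 2, 3, 3, 3, 3]

path = [0, 2, 3, 3, 3, 3]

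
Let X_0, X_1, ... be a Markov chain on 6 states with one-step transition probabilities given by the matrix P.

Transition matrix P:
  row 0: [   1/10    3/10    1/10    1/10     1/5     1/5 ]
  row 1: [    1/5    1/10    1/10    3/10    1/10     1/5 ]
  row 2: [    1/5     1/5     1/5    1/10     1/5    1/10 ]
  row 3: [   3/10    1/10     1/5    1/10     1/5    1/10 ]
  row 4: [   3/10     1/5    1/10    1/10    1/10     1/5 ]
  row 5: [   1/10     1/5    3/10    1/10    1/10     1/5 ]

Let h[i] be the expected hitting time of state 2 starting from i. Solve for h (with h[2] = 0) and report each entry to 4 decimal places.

h = [6.6145, 6.5284, 0.0000, 6.1018, 6.6223, 5.2994]

First-step conditioning: h[2] = 0; for i ≠ 2, h[i] = 1 + Σ_k P[i][k]·h[k].
  h[0] = 1 + 1/10·h[0] + 3/10·h[1] + 1/10·h[3] + 1/5·h[4] + 1/5·h[5]
  h[1] = 1 + 1/5·h[0] + 1/10·h[1] + 3/10·h[3] + 1/10·h[4] + 1/5·h[5]
  h[3] = 1 + 3/10·h[0] + 1/10·h[1] + 1/10·h[3] + 1/5·h[4] + 1/10·h[5]
  h[4] = 1 + 3/10·h[0] + 1/5·h[1] + 1/10·h[3] + 1/10·h[4] + 1/5·h[5]
  h[5] = 1 + 1/10·h[0] + 1/5·h[1] + 1/10·h[3] + 1/10·h[4] + 1/5·h[5]
Solving the 5×5 linear system over states ≠ 2 gives exactly h = [3380/511, 3336/511, 0, 3118/511, 3384/511, 2708/511] (h[2] = 0 is the target).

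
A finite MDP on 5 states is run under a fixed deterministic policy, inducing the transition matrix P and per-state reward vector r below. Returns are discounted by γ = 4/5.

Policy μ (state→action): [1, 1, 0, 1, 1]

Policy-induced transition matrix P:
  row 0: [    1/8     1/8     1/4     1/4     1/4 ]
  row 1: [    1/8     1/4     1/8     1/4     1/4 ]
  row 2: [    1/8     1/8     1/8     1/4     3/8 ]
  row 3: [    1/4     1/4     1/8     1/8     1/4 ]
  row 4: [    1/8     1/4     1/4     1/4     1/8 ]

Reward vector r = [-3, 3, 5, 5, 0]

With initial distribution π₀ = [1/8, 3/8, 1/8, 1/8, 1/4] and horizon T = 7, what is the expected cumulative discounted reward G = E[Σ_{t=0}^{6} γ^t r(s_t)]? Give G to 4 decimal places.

G = 8.4309

t=0: π = [0.1250, 0.3750, 0.1250, 0.1250, 0.2500], E[r] = 2.0000, γ^t·E[r] = 2.000000, running G = 2.000000
t=1: π = [0.1406, 0.2188, 0.1719, 0.2344, 0.2344], E[r] = 2.2656, γ^t·E[r] = 1.812500, running G = 3.812500
t=2: π = [0.1543, 0.2109, 0.1719, 0.2207, 0.2422], E[r] = 2.1328, γ^t·E[r] = 1.365000, running G = 5.177500
t=3: π = [0.1526, 0.2092, 0.1746, 0.2224, 0.2412], E[r] = 2.1548, γ^t·E[r] = 1.103250, running G = 6.280750
t=4: π = [0.1528, 0.2091, 0.1742, 0.2222, 0.2417], E[r] = 2.1510, γ^t·E[r] = 0.881063, running G = 7.161813
t=5: π = [0.1528, 0.2091, 0.1743, 0.2222, 0.2416], E[r] = 2.1517, γ^t·E[r] = 0.705073, running G = 7.866885
t=6: π = [0.1528, 0.2091, 0.1743, 0.2222, 0.2416], E[r] = 2.1516, γ^t·E[r] = 0.564025, running G = 8.430910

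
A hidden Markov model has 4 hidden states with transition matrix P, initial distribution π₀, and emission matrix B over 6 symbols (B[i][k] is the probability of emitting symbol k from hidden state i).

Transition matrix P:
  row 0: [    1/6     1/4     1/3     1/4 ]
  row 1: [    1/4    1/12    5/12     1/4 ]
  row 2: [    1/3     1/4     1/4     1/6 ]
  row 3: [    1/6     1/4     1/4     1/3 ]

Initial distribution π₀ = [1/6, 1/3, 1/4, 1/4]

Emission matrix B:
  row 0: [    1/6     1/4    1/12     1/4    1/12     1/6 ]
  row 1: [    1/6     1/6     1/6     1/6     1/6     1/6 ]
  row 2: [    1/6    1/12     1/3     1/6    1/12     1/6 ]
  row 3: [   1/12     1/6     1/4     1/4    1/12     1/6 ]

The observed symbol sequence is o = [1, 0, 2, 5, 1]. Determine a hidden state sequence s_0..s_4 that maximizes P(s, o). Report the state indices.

t=0: δ = [4.167e-02, 5.556e-02, 2.083e-02, 4.167e-02]  (obs o_0=1)
t=1: δ = [2.315e-03, 1.736e-03, 3.858e-03, 1.157e-03]  ψ = [1, 0, 1, 1]  (obs o_1=0)
t=2: δ = [1.072e-04, 1.608e-04, 3.215e-04, 1.608e-04]  ψ = [2, 2, 2, 2]  (obs o_2=2)
t=3: δ = [1.786e-05, 1.340e-05, 1.340e-05, 8.931e-06]  ψ = [2, 2, 2, 2]  (obs o_3=5)
t=4: δ = [1.116e-06, 7.442e-07, 4.961e-07, 7.442e-07]  ψ = [2, 0, 0, 0]  (obs o_4=1)
backtrack: best end state = 0; path = [1, 2, 2, 2, 0]

path = [1, 2, 2, 2, 0]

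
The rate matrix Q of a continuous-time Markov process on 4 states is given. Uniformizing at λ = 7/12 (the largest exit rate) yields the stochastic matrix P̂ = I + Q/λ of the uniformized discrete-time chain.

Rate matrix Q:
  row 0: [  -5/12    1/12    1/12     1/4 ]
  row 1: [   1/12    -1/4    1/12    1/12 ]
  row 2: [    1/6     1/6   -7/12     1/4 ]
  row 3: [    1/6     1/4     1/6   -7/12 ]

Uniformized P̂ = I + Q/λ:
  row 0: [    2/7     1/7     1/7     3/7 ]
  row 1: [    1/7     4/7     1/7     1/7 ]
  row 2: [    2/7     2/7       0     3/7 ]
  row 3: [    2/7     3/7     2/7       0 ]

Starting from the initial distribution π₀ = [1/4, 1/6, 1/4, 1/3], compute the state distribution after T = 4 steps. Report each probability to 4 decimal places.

t=0: π = [0.2500, 0.1667, 0.2500, 0.3333]
t=1: π = [0.2619, 0.3452, 0.1548, 0.2381]
t=2: π = [0.2364, 0.3810, 0.1548, 0.2279]
t=3: π = [0.2313, 0.3933, 0.1533, 0.2221]
t=4: π = [0.2295, 0.3968, 0.1527, 0.2210]

π = [0.2295, 0.3968, 0.1527, 0.2210]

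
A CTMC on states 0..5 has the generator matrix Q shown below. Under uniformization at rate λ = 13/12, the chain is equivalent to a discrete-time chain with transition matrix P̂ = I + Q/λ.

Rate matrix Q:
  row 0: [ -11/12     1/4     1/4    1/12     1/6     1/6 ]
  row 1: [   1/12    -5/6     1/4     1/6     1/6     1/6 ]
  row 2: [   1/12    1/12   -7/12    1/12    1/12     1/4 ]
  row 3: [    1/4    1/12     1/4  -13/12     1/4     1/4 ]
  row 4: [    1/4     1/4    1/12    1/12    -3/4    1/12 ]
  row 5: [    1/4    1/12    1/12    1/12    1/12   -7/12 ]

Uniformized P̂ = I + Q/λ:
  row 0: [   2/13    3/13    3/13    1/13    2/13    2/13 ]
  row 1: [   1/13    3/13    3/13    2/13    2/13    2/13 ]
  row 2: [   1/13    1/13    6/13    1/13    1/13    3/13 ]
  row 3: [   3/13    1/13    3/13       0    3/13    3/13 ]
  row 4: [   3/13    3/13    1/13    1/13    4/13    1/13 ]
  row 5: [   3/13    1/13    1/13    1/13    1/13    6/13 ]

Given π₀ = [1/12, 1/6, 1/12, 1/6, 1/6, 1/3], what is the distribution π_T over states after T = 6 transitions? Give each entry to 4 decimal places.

t=0: π = [0.0833, 0.1667, 0.0833, 0.1667, 0.1667, 0.3333]
t=1: π = [0.1859, 0.1410, 0.1731, 0.0769, 0.1603, 0.2628]
t=2: π = [0.1681, 0.1519, 0.2056, 0.0819, 0.1509, 0.2416]
t=3: π = [0.1628, 0.1494, 0.2178, 0.0823, 0.1490, 0.2387]
t=4: π = [0.1618, 0.1479, 0.2214, 0.0821, 0.1480, 0.2389]
t=5: π = [0.1615, 0.1473, 0.2223, 0.0820, 0.1475, 0.2393]
t=6: π = [0.1615, 0.1471, 0.2226, 0.0819, 0.1473, 0.2395]

π = [0.1615, 0.1471, 0.2226, 0.0819, 0.1473, 0.2395]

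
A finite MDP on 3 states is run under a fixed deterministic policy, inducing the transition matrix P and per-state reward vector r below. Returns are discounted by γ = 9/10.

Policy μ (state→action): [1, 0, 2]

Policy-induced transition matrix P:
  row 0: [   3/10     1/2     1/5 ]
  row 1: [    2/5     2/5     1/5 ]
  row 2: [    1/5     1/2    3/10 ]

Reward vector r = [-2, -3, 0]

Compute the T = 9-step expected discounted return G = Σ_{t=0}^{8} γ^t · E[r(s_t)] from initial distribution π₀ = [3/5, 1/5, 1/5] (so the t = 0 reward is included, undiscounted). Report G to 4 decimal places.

G = -12.1288

t=0: π = [0.6000, 0.2000, 0.2000], E[r] = -1.8000, γ^t·E[r] = -1.800000, running G = -1.800000
t=1: π = [0.3000, 0.4800, 0.2200], E[r] = -2.0400, γ^t·E[r] = -1.836000, running G = -3.636000
t=2: π = [0.3260, 0.4520, 0.2220], E[r] = -2.0080, γ^t·E[r] = -1.626480, running G = -5.262480
t=3: π = [0.3230, 0.4548, 0.2222], E[r] = -2.0104, γ^t·E[r] = -1.465582, running G = -6.728062
t=4: π = [0.3233, 0.4545, 0.2222], E[r] = -2.0101, γ^t·E[r] = -1.318813, running G = -8.046875
t=5: π = [0.3232, 0.4545, 0.2222], E[r] = -2.0101, γ^t·E[r] = -1.186946, running G = -9.233821
t=6: π = [0.3232, 0.4545, 0.2222], E[r] = -2.0101, γ^t·E[r] = -1.068250, running G = -10.302071
t=7: π = [0.3232, 0.4545, 0.2222], E[r] = -2.0101, γ^t·E[r] = -0.961425, running G = -11.263496
t=8: π = [0.3232, 0.4545, 0.2222], E[r] = -2.0101, γ^t·E[r] = -0.865283, running G = -12.128779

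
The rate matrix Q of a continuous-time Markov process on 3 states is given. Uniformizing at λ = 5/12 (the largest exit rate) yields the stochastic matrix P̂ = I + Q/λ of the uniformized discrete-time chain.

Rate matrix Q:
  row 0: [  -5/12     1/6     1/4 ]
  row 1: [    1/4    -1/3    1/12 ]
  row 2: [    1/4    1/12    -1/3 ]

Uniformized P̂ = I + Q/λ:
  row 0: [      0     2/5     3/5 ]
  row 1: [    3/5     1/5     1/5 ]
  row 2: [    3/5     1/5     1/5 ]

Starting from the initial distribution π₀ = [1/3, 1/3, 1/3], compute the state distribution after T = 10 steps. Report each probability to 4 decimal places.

π = [0.3747, 0.2751, 0.3502]

t=0: π = [0.3333, 0.3333, 0.3333]
t=1: π = [0.4000, 0.2667, 0.3333]
t=2: π = [0.3600, 0.2800, 0.3600]
t=3: π = [0.3840, 0.2720, 0.3440]
t=4: π = [0.3696, 0.2768, 0.3536]
t=5: π = [0.3782, 0.2739, 0.3478]
t=6: π = [0.3731, 0.2756, 0.3513]
t=7: π = [0.3762, 0.2746, 0.3492]
t=8: π = [0.3743, 0.2752, 0.3505]
t=9: π = [0.3754, 0.2749, 0.3497]
t=10: π = [0.3747, 0.2751, 0.3502]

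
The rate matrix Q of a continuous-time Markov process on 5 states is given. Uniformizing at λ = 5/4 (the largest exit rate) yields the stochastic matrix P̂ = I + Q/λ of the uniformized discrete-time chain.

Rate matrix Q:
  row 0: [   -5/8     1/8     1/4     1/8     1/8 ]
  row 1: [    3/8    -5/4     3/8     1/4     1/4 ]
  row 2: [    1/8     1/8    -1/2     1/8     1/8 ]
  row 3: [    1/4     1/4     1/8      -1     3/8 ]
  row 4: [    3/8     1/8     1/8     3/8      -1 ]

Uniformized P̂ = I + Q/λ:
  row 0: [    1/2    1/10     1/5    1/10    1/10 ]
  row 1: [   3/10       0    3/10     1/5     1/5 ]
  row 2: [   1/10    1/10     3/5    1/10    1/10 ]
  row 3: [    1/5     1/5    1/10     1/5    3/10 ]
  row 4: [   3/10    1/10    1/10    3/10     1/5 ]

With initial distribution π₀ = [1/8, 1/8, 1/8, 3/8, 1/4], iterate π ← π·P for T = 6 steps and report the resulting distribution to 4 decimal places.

t=0: π = [0.1250, 0.1250, 0.1250, 0.3750, 0.2500]
t=1: π = [0.2625, 0.1250, 0.2000, 0.2000, 0.2125]
t=2: π = [0.2925, 0.1075, 0.2513, 0.1750, 0.1738]
t=3: π = [0.2908, 0.1068, 0.2764, 0.1630, 0.1631]
t=4: π = [0.2866, 0.1056, 0.2886, 0.1596, 0.1596]
t=5: π = [0.2836, 0.1054, 0.2941, 0.1584, 0.1584]
t=6: π = [0.2821, 0.1053, 0.2965, 0.1581, 0.1581]

π = [0.2821, 0.1053, 0.2965, 0.1581, 0.1581]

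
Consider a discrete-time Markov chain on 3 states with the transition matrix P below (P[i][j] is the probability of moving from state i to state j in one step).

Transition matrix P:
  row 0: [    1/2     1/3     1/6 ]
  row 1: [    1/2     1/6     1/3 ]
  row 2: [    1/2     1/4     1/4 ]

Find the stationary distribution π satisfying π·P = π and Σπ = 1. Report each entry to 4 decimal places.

π = [0.5000, 0.2692, 0.2308]

Balance equations π_j = Σ_i π_i·P[i][j]:
  π_0 = 1/2·π_0 + 1/2·π_1 + 1/2·π_2
  π_1 = 1/3·π_0 + 1/6·π_1 + 1/4·π_2
  normalize: π_0 + π_1 + π_2 = 1
Solving the linear system gives exactly π = [1/2, 7/26, 3/13].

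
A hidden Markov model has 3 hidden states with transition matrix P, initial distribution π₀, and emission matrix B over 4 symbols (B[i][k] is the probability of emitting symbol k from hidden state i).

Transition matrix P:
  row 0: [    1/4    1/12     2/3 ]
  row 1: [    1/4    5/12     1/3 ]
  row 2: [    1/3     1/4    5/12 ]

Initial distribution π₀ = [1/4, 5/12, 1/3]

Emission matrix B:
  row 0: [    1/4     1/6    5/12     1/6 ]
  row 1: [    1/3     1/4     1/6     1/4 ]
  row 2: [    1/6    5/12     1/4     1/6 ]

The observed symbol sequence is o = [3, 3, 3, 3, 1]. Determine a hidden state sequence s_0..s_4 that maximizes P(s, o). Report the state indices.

t=0: δ = [4.167e-02, 1.042e-01, 5.556e-02]  (obs o_0=3)
t=1: δ = [4.340e-03, 1.085e-02, 5.787e-03]  ψ = [1, 1, 1]  (obs o_1=3)
t=2: δ = [4.521e-04, 1.130e-03, 6.028e-04]  ψ = [1, 1, 1]  (obs o_2=3)
t=3: δ = [4.710e-05, 1.177e-04, 6.279e-05]  ψ = [1, 1, 1]  (obs o_3=3)
t=4: δ = [4.906e-06, 1.226e-05, 1.635e-05]  ψ = [1, 1, 1]  (obs o_4=1)
backtrack: best end state = 2; path = [1, 1, 1, 1, 2]

path = [1, 1, 1, 1, 2]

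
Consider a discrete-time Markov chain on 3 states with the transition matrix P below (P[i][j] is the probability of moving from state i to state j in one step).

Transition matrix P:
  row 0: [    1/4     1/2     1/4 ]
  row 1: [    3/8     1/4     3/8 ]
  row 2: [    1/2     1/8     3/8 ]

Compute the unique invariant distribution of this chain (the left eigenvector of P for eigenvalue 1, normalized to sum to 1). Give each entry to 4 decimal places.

π = [0.3699, 0.3014, 0.3288]

Balance equations π_j = Σ_i π_i·P[i][j]:
  π_0 = 1/4·π_0 + 3/8·π_1 + 1/2·π_2
  π_1 = 1/2·π_0 + 1/4·π_1 + 1/8·π_2
  normalize: π_0 + π_1 + π_2 = 1
Solving the linear system gives exactly π = [27/73, 22/73, 24/73].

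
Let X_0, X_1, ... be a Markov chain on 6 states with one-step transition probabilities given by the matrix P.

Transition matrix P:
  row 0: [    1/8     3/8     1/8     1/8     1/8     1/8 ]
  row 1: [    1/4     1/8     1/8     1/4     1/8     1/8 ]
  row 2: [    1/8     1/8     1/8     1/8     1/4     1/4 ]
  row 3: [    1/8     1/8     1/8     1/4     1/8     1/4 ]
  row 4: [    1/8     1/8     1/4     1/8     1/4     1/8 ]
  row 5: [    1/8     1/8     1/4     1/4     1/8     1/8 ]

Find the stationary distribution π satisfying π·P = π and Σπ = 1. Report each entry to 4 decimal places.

π = [0.1452, 0.1613, 0.1670, 0.1901, 0.1667, 0.1696]

Balance equations π_j = Σ_i π_i·P[i][j]:
  π_0 = 1/8·π_0 + 1/4·π_1 + 1/8·π_2 + 1/8·π_3 + 1/8·π_4 + 1/8·π_5
  π_1 = 3/8·π_0 + 1/8·π_1 + 1/8·π_2 + 1/8·π_3 + 1/8·π_4 + 1/8·π_5
  π_2 = 1/8·π_0 + 1/8·π_1 + 1/8·π_2 + 1/8·π_3 + 1/4·π_4 + 1/4·π_5
  π_3 = 1/8·π_0 + 1/4·π_1 + 1/8·π_2 + 1/4·π_3 + 1/8·π_4 + 1/4·π_5
  π_4 = 1/8·π_0 + 1/8·π_1 + 1/4·π_2 + 1/8·π_3 + 1/4·π_4 + 1/8·π_5
  normalize: π_0 + π_1 + π_2 + π_3 + π_4 + π_5 = 1
Solving the linear system gives exactly π = [9/62, 5/31, 5137/30752, 5847/30752, 5127/30752, 5217/30752].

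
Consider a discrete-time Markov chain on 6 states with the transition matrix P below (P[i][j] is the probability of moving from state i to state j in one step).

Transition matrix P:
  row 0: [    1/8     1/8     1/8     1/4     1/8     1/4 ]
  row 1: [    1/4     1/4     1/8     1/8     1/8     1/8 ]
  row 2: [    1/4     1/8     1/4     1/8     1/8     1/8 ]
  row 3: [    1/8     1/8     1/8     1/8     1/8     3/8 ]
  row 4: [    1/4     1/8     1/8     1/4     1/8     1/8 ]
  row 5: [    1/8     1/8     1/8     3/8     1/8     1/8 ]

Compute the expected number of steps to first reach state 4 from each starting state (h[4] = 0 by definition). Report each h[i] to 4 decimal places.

First-step conditioning: h[4] = 0; for i ≠ 4, h[i] = 1 + Σ_k P[i][k]·h[k].
  h[0] = 1 + 1/8·h[0] + 1/8·h[1] + 1/8·h[2] + 1/4·h[3] + 1/4·h[5]
  h[1] = 1 + 1/4·h[0] + 1/4·h[1] + 1/8·h[2] + 1/8·h[3] + 1/8·h[5]
  h[2] = 1 + 1/4·h[0] + 1/8·h[1] + 1/4·h[2] + 1/8·h[3] + 1/8·h[5]
  h[3] = 1 + 1/8·h[0] + 1/8·h[1] + 1/8·h[2] + 1/8·h[3] + 3/8·h[5]
  h[5] = 1 + 1/8·h[0] + 1/8·h[1] + 1/8·h[2] + 3/8·h[3] + 1/8·h[5]
Solving the 5×5 linear system over states ≠ 4 gives exactly h = [8, 8, 8, 8, 0, 8] (h[4] = 0 is the target).

h = [8.0000, 8.0000, 8.0000, 8.0000, 0.0000, 8.0000]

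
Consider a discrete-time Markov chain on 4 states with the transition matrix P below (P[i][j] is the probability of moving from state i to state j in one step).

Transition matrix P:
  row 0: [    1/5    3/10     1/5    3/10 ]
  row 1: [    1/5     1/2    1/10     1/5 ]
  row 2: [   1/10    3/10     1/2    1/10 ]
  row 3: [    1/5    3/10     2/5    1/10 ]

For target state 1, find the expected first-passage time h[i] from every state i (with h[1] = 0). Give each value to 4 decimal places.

h = [3.3333, 0.0000, 3.3333, 3.3333]

First-step conditioning: h[1] = 0; for i ≠ 1, h[i] = 1 + Σ_k P[i][k]·h[k].
  h[0] = 1 + 1/5·h[0] + 1/5·h[2] + 3/10·h[3]
  h[2] = 1 + 1/10·h[0] + 1/2·h[2] + 1/10·h[3]
  h[3] = 1 + 1/5·h[0] + 2/5·h[2] + 1/10·h[3]
Solving the 3×3 linear system over states ≠ 1 gives exactly h = [10/3, 0, 10/3, 10/3] (h[1] = 0 is the target).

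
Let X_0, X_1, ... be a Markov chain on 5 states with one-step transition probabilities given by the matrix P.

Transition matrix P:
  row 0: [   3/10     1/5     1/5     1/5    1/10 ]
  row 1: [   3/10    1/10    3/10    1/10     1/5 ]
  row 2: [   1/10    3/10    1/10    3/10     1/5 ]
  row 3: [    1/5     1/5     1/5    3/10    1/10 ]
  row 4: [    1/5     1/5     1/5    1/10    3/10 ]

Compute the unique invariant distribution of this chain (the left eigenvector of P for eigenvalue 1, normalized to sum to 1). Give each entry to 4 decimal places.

π = [0.2222, 0.2000, 0.2000, 0.2028, 0.1750]

Balance equations π_j = Σ_i π_i·P[i][j]:
  π_0 = 3/10·π_0 + 3/10·π_1 + 1/10·π_2 + 1/5·π_3 + 1/5·π_4
  π_1 = 1/5·π_0 + 1/10·π_1 + 3/10·π_2 + 1/5·π_3 + 1/5·π_4
  π_2 = 1/5·π_0 + 3/10·π_1 + 1/10·π_2 + 1/5·π_3 + 1/5·π_4
  π_3 = 1/5·π_0 + 1/10·π_1 + 3/10·π_2 + 3/10·π_3 + 1/10·π_4
  normalize: π_0 + π_1 + π_2 + π_3 + π_4 = 1
Solving the linear system gives exactly π = [2/9, 1/5, 1/5, 73/360, 7/40].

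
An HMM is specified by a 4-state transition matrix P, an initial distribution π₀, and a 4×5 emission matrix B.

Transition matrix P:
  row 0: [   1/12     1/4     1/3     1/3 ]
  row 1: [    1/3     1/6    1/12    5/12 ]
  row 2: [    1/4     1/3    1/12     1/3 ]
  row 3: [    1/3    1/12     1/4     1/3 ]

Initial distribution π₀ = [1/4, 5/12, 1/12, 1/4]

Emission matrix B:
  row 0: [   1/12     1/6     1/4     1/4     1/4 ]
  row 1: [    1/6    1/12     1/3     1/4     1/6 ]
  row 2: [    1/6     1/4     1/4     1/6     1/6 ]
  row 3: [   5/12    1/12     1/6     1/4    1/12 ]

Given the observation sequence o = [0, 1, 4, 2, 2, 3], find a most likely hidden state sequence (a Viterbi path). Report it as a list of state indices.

t=0: δ = [2.083e-02, 6.944e-02, 1.389e-02, 1.042e-01]  (obs o_0=0)
t=1: δ = [5.787e-03, 9.645e-04, 6.510e-03, 2.894e-03]  ψ = [3, 1, 3, 3]  (obs o_1=1)
t=2: δ = [4.069e-04, 3.617e-04, 3.215e-04, 1.808e-04]  ψ = [2, 2, 0, 2]  (obs o_2=4)
t=3: δ = [3.014e-05, 3.572e-05, 3.391e-05, 2.512e-05]  ψ = [1, 2, 0, 1]  (obs o_3=2)
t=4: δ = [2.977e-06, 3.768e-06, 2.512e-06, 2.481e-06]  ψ = [1, 2, 0, 1]  (obs o_4=2)
t=5: δ = [3.140e-07, 2.093e-07, 1.654e-07, 3.925e-07]  ψ = [1, 2, 0, 1]  (obs o_5=3)
backtrack: best end state = 3; path = [3, 2, 0, 2, 1, 3]

path = [3, 2, 0, 2, 1, 3]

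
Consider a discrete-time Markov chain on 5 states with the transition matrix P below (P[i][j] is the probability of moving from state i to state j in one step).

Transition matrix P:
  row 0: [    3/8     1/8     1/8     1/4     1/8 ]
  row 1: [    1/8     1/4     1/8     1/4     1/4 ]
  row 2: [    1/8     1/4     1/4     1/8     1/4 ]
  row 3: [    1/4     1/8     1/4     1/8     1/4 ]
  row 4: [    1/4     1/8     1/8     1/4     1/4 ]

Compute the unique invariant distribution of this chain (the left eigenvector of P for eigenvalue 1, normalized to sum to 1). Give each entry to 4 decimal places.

π = [0.2372, 0.1674, 0.1719, 0.2031, 0.2203]

Balance equations π_j = Σ_i π_i·P[i][j]:
  π_0 = 3/8·π_0 + 1/8·π_1 + 1/8·π_2 + 1/4·π_3 + 1/4·π_4
  π_1 = 1/8·π_0 + 1/4·π_1 + 1/4·π_2 + 1/8·π_3 + 1/8·π_4
  π_2 = 1/8·π_0 + 1/8·π_1 + 1/4·π_2 + 1/4·π_3 + 1/8·π_4
  π_3 = 1/4·π_0 + 1/4·π_1 + 1/8·π_2 + 1/8·π_3 + 1/4·π_4
  normalize: π_0 + π_1 + π_2 + π_3 + π_4 = 1
Solving the linear system gives exactly π = [93/392, 75/448, 11/64, 13/64, 691/3136].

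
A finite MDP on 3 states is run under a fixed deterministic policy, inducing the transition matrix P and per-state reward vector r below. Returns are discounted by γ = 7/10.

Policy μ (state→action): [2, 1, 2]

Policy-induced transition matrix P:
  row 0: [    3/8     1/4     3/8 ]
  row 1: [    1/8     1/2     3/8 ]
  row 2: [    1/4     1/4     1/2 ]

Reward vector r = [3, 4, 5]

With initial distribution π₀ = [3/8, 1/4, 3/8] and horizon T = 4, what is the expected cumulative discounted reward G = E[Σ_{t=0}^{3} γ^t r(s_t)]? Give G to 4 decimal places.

t=0: π = [0.3750, 0.2500, 0.3750], E[r] = 4.0000, γ^t·E[r] = 4.000000, running G = 4.000000
t=1: π = [0.2656, 0.3125, 0.4219], E[r] = 4.1563, γ^t·E[r] = 2.909375, running G = 6.909375
t=2: π = [0.2441, 0.3281, 0.4277], E[r] = 4.1836, γ^t·E[r] = 2.049961, running G = 8.959336
t=3: π = [0.2395, 0.3320, 0.4285], E[r] = 4.1890, γ^t·E[r] = 1.436815, running G = 10.396151

G = 10.3962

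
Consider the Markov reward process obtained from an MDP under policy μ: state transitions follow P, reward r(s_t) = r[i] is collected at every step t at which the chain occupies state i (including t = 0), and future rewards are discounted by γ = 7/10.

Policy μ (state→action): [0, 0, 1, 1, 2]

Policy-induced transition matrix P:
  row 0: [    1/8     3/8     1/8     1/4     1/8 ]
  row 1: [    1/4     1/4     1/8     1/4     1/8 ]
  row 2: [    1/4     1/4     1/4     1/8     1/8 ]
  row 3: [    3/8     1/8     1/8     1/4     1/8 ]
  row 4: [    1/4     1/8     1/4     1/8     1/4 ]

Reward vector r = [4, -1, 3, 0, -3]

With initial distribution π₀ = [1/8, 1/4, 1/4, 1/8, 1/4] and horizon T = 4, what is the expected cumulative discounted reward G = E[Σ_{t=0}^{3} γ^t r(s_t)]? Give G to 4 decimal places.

G = 1.5324

t=0: π = [0.1250, 0.2500, 0.2500, 0.1250, 0.2500], E[r] = 0.2500, γ^t·E[r] = 0.250000, running G = 0.250000
t=1: π = [0.2500, 0.2188, 0.1875, 0.1875, 0.1563], E[r] = 0.8750, γ^t·E[r] = 0.612500, running G = 0.862500
t=2: π = [0.2422, 0.2383, 0.1680, 0.2070, 0.1445], E[r] = 0.8008, γ^t·E[r] = 0.392383, running G = 1.254883
t=3: π = [0.2456, 0.2363, 0.1641, 0.2109, 0.1431], E[r] = 0.8091, γ^t·E[r] = 0.277515, running G = 1.532398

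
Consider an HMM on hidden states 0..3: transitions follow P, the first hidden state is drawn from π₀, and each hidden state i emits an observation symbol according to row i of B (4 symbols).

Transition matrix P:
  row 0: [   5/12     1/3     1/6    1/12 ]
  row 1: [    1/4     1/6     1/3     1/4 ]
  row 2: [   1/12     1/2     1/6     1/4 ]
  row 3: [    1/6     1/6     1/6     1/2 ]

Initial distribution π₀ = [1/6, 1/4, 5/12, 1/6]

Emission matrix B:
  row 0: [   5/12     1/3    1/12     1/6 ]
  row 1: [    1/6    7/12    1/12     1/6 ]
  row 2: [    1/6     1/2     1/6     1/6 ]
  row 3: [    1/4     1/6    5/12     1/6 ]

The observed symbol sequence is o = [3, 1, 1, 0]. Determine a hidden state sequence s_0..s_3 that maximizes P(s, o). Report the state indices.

t=0: δ = [2.778e-02, 4.167e-02, 6.944e-02, 2.778e-02]  (obs o_0=3)
t=1: δ = [3.858e-03, 2.025e-02, 6.944e-03, 2.894e-03]  ψ = [0, 2, 1, 2]  (obs o_1=1)
t=2: δ = [1.688e-03, 2.025e-03, 3.376e-03, 8.439e-04]  ψ = [1, 2, 1, 1]  (obs o_2=1)
t=3: δ = [2.930e-04, 2.813e-04, 1.125e-04, 2.110e-04]  ψ = [0, 2, 1, 2]  (obs o_3=0)
backtrack: best end state = 0; path = [2, 1, 0, 0]

path = [2, 1, 0, 0]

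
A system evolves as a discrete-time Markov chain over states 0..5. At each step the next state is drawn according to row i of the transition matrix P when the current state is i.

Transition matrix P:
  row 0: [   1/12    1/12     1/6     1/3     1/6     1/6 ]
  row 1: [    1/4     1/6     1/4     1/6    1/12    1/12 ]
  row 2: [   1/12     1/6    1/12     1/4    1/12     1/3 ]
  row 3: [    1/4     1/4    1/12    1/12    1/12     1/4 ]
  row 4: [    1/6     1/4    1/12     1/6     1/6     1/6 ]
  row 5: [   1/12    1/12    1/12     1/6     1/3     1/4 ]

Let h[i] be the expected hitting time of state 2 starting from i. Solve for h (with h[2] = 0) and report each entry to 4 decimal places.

h = [7.4741, 6.6219, 0.0000, 7.8766, 7.8878, 8.1556]

First-step conditioning: h[2] = 0; for i ≠ 2, h[i] = 1 + Σ_k P[i][k]·h[k].
  h[0] = 1 + 1/12·h[0] + 1/12·h[1] + 1/3·h[3] + 1/6·h[4] + 1/6·h[5]
  h[1] = 1 + 1/4·h[0] + 1/6·h[1] + 1/6·h[3] + 1/12·h[4] + 1/12·h[5]
  h[3] = 1 + 1/4·h[0] + 1/4·h[1] + 1/12·h[3] + 1/12·h[4] + 1/4·h[5]
  h[4] = 1 + 1/6·h[0] + 1/4·h[1] + 1/6·h[3] + 1/6·h[4] + 1/6·h[5]
  h[5] = 1 + 1/12·h[0] + 1/12·h[1] + 1/6·h[3] + 1/3·h[4] + 1/4·h[5]
Solving the 5×5 linear system over states ≠ 2 gives exactly h = [271632/36343, 240660/36343, 0, 286260/36343, 286668/36343, 296400/36343] (h[2] = 0 is the target).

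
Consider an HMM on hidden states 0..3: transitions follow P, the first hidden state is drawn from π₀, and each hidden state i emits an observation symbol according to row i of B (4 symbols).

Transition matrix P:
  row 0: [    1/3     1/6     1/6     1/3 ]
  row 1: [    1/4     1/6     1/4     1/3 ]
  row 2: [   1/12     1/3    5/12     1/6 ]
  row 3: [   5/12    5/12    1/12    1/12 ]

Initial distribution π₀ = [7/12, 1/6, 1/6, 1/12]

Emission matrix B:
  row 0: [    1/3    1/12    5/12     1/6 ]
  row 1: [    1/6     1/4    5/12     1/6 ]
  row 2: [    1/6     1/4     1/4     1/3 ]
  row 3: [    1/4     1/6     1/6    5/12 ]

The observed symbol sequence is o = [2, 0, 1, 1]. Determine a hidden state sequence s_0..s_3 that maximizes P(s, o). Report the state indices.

t=0: δ = [2.431e-01, 6.944e-02, 4.167e-02, 1.389e-02]  (obs o_0=2)
t=1: δ = [2.701e-02, 6.752e-03, 6.752e-03, 2.025e-02]  ψ = [0, 0, 0, 0]  (obs o_1=0)
t=2: δ = [7.502e-04, 2.110e-03, 1.125e-03, 1.500e-03]  ψ = [0, 3, 0, 0]  (obs o_2=1)
t=3: δ = [5.210e-05, 1.563e-04, 1.319e-04, 1.172e-04]  ψ = [3, 3, 1, 1]  (obs o_3=1)
backtrack: best end state = 1; path = [0, 0, 3, 1]

path = [0, 0, 3, 1]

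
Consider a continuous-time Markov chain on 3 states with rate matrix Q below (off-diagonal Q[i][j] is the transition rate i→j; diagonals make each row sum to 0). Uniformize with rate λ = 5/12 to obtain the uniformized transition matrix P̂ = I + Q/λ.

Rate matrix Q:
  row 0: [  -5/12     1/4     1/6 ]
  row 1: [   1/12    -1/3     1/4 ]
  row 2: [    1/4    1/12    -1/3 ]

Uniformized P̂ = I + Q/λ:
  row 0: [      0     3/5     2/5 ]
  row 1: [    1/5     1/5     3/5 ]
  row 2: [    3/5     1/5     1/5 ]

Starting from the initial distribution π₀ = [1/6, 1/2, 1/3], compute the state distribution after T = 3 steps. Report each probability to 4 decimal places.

t=0: π = [0.1667, 0.5000, 0.3333]
t=1: π = [0.3000, 0.2667, 0.4333]
t=2: π = [0.3133, 0.3200, 0.3667]
t=3: π = [0.2840, 0.3253, 0.3907]

π = [0.2840, 0.3253, 0.3907]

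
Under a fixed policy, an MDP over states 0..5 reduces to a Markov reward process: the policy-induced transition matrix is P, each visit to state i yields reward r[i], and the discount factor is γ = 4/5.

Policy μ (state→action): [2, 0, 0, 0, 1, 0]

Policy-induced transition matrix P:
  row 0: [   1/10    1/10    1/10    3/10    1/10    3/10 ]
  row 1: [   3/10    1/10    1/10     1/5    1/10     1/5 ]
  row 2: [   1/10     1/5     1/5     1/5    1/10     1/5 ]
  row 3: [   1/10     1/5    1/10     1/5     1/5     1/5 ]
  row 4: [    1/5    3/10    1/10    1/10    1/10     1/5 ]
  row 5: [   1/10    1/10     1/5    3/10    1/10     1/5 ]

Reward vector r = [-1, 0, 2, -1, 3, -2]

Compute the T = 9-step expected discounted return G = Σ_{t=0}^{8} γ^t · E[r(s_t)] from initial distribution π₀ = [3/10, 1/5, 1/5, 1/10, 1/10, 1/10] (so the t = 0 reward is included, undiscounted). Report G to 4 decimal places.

G = -0.5011

t=0: π = [0.3000, 0.2000, 0.2000, 0.1000, 0.1000, 0.1000], E[r] = 0.1000, γ^t·E[r] = 0.100000, running G = 0.100000
t=1: π = [0.1500, 0.1500, 0.1300, 0.2300, 0.1100, 0.2300], E[r] = -0.2500, γ^t·E[r] = -0.200000, running G = -0.100000
t=2: π = [0.1410, 0.1580, 0.1360, 0.2270, 0.1230, 0.2150], E[r] = -0.1570, γ^t·E[r] = -0.100480, running G = -0.200480
t=3: π = [0.1439, 0.1609, 0.1351, 0.2233, 0.1227, 0.2141], E[r] = -0.1571, γ^t·E[r] = -0.080435, running G = -0.280915
t=4: π = [0.1445, 0.1604, 0.1349, 0.2235, 0.1223, 0.2144], E[r] = -0.1599, γ^t·E[r] = -0.065507, running G = -0.346423
t=5: π = [0.1443, 0.1603, 0.1349, 0.2237, 0.1224, 0.2144], E[r] = -0.1599, γ^t·E[r] = -0.052406, running G = -0.398828
t=6: π = [0.1443, 0.1603, 0.1349, 0.2236, 0.1224, 0.2144], E[r] = -0.1598, γ^t·E[r] = -0.041898, running G = -0.440726
t=7: π = [0.1443, 0.1603, 0.1349, 0.2236, 0.1224, 0.2144], E[r] = -0.1598, γ^t·E[r] = -0.033519, running G = -0.474246
t=8: π = [0.1443, 0.1603, 0.1349, 0.2236, 0.1224, 0.2144], E[r] = -0.1598, γ^t·E[r] = -0.026816, running G = -0.501061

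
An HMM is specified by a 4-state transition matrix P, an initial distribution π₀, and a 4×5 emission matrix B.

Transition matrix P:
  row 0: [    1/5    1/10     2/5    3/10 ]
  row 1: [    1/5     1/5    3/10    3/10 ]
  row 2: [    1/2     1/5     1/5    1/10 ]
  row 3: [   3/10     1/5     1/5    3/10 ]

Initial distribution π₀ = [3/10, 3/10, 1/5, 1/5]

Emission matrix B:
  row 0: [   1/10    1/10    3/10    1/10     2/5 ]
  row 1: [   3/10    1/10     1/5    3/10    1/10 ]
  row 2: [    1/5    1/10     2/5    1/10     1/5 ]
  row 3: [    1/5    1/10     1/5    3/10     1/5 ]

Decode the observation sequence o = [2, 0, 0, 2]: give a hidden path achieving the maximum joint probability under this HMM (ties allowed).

t=0: δ = [9.000e-02, 6.000e-02, 8.000e-02, 4.000e-02]  (obs o_0=2)
t=1: δ = [4.000e-03, 4.800e-03, 7.200e-03, 5.400e-03]  ψ = [2, 2, 0, 0]  (obs o_1=0)
t=2: δ = [3.600e-04, 4.320e-04, 3.200e-04, 3.240e-04]  ψ = [2, 2, 0, 3]  (obs o_2=0)
t=3: δ = [4.800e-05, 1.728e-05, 5.760e-05, 2.592e-05]  ψ = [2, 1, 0, 1]  (obs o_3=2)
backtrack: best end state = 2; path = [0, 2, 0, 2]

path = [0, 2, 0, 2]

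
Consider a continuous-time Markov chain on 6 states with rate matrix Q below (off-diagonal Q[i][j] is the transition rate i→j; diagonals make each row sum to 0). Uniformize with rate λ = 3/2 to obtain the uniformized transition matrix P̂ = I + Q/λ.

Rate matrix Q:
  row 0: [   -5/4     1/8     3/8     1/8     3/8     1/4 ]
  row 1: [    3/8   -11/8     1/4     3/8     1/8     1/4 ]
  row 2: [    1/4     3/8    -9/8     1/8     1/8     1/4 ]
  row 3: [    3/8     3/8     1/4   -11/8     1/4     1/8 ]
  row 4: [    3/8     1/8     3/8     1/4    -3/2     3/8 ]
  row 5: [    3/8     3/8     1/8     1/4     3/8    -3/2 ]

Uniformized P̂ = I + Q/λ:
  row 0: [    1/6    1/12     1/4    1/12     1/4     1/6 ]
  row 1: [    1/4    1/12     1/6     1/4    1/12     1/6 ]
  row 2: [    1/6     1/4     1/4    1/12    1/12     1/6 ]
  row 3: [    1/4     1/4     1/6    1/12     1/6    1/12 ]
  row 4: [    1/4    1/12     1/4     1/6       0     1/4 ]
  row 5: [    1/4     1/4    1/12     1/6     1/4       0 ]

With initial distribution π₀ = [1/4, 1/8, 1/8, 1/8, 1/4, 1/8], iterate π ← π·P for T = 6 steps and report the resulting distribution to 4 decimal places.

π = [0.2153, 0.1632, 0.2013, 0.1343, 0.1425, 0.1434]

t=0: π = [0.2500, 0.1250, 0.1250, 0.1250, 0.2500, 0.1250]
t=1: π = [0.2188, 0.1458, 0.2083, 0.1354, 0.1354, 0.1563]
t=2: π = [0.2144, 0.1667, 0.2005, 0.1319, 0.1458, 0.1406]
t=3: π = [0.2154, 0.1622, 0.2017, 0.1350, 0.1413, 0.1444]
t=4: π = [0.2152, 0.1635, 0.2012, 0.1342, 0.1428, 0.1431]
t=5: π = [0.2153, 0.1631, 0.2013, 0.1344, 0.1423, 0.1435]
t=6: π = [0.2153, 0.1632, 0.2013, 0.1343, 0.1425, 0.1434]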